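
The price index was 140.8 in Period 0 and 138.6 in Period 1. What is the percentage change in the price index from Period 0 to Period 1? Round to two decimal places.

Change = (138.6 − 140.8) / 140.8 × 100
       = -2.2 / 140.8 × 100 = -1.5625%

-1.56%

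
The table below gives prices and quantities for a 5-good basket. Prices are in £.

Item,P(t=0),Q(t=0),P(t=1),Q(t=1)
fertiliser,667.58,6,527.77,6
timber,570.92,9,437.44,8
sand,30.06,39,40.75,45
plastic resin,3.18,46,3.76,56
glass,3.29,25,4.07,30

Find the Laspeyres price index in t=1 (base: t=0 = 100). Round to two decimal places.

85.04

Laspeyres price index uses base-period quantities as weights.
ΣP(t=1)·Q(t=0) = 527.77×6 + 437.44×9 + 40.75×39 + 3.76×46 + 4.07×25 = 3166.62 + 3936.96 + 1589.25 + 172.96 + 101.75 = 8967.54
ΣP(t=0)·Q(t=0) = 667.58×6 + 570.92×9 + 30.06×39 + 3.18×46 + 3.29×25 = 4005.48 + 5138.28 + 1172.34 + 146.28 + 82.25 = 10544.63
Index = 8967.54 / 10544.63 × 100 = 85.0437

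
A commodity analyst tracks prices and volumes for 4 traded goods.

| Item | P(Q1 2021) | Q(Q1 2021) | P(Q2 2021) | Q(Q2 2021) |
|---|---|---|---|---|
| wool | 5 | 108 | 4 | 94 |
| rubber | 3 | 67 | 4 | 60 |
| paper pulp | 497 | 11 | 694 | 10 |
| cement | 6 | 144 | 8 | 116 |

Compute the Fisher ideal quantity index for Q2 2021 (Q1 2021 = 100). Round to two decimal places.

89.37

Laspeyres component (base-period weights):
ΣP(Q1 2021)Q(Q2 2021) = 5×94 + 3×60 + 497×10 + 6×116 = 470 + 180 + 4970 + 696 = 6316
ΣP(Q1 2021)Q(Q1 2021) = 5×108 + 3×67 + 497×11 + 6×144 = 540 + 201 + 5467 + 864 = 7072
L = 6316 / 7072 × 100 = 89.3100
Paasche component (current-period weights):
ΣP(Q2 2021)Q(Q2 2021) = 4×94 + 4×60 + 694×10 + 8×116 = 376 + 240 + 6940 + 928 = 8484
ΣP(Q2 2021)Q(Q1 2021) = 4×108 + 4×67 + 694×11 + 8×144 = 432 + 268 + 7634 + 1152 = 9486
P = 8484 / 9486 × 100 = 89.4371
Fisher = √(L × P) = √(89.3100 × 89.4371) = 89.3735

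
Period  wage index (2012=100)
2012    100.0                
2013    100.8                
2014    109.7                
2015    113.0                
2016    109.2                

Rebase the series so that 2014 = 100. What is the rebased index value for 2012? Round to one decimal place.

Rebased(2012) = 100.0 / 109.7 × 100 = 91.1577

91.2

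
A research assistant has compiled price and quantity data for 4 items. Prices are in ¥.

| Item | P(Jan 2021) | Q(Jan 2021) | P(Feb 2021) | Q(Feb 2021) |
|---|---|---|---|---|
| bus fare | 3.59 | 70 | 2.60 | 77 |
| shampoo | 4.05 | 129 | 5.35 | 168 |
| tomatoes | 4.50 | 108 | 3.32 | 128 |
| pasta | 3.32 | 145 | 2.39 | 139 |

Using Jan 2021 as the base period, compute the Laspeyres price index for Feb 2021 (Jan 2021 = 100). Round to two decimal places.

Laspeyres price index uses base-period quantities as weights.
ΣP(Feb 2021)·Q(Jan 2021) = 2.60×70 + 5.35×129 + 3.32×108 + 2.39×145 = 182 + 690.15 + 358.56 + 346.55 = 1577.26
ΣP(Jan 2021)·Q(Jan 2021) = 3.59×70 + 4.05×129 + 4.50×108 + 3.32×145 = 251.3 + 522.45 + 486 + 481.4 = 1741.15
Index = 1577.26 / 1741.15 × 100 = 90.5873

90.59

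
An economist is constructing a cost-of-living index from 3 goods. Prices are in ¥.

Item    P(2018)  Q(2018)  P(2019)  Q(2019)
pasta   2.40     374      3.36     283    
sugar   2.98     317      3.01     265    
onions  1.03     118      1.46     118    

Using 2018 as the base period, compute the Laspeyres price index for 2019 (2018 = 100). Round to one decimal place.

Laspeyres price index uses base-period quantities as weights.
ΣP(2019)·Q(2018) = 3.36×374 + 3.01×317 + 1.46×118 = 1256.64 + 954.17 + 172.28 = 2383.09
ΣP(2018)·Q(2018) = 2.40×374 + 2.98×317 + 1.03×118 = 897.6 + 944.66 + 121.54 = 1963.8
Index = 2383.09 / 1963.8 × 100 = 121.3510

121.4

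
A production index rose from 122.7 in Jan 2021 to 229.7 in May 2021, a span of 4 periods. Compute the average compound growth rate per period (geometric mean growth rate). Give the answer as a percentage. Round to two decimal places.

16.97%

Growth factor = (229.7/122.7)^(1/4) = (1.872046)^(1/4) = 1.169712
Growth rate = 1.169712 − 1 = 0.169712 = 16.9712%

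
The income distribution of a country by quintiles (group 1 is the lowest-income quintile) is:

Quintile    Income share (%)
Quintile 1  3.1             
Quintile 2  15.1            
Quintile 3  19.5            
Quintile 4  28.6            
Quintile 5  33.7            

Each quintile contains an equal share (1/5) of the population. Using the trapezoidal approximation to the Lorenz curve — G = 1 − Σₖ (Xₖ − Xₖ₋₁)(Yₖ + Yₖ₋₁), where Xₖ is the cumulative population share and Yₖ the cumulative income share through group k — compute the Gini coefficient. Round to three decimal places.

0.299

Cumulative income shares Yₖ: 0.0310, 0.1820, 0.3770, 0.6630, 1.0000
Σ (Xₖ−Xₖ₋₁)(Yₖ+Yₖ₋₁) = (1/5)(0.0310+0.0000) + (1/5)(0.1820+0.0310) + (1/5)(0.3770+0.1820) + (1/5)(0.6630+0.3770) + (1/5)(1.0000+0.6630)
  = 0.0062 + 0.0426 + 0.1118 + 0.2080 + 0.3326 = 0.7012
G = 1 − 0.7012 = 0.2988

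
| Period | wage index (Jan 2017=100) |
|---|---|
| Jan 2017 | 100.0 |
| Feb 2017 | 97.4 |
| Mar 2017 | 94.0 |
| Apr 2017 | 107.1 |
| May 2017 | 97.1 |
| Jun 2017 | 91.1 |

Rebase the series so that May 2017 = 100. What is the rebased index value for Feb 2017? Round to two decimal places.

Rebased(Feb 2017) = 97.4 / 97.1 × 100 = 100.3090

100.31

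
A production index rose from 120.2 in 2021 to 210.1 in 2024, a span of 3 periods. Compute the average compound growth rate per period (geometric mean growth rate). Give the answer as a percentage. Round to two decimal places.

Growth factor = (210.1/120.2)^(1/3) = (1.747920)^(1/3) = 1.204594
Growth rate = 1.204594 − 1 = 0.204594 = 20.4594%

20.46%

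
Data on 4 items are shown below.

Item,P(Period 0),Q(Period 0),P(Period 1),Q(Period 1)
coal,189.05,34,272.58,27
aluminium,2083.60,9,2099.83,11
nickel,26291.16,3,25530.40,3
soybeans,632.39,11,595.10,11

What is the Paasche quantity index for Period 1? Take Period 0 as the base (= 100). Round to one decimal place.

102.1

Paasche quantity index uses current-period prices as weights.
ΣP(Period 1)·Q(Period 1) = 272.58×27 + 2099.83×11 + 25530.40×3 + 595.10×11 = 7359.66 + 23098.13 + 76591.2 + 6546.1 = 113595.09
ΣP(Period 1)·Q(Period 0) = 272.58×34 + 2099.83×9 + 25530.40×3 + 595.10×11 = 9267.72 + 18898.47 + 76591.2 + 6546.1 = 111303.49
Index = 113595.09 / 111303.49 × 100 = 102.0589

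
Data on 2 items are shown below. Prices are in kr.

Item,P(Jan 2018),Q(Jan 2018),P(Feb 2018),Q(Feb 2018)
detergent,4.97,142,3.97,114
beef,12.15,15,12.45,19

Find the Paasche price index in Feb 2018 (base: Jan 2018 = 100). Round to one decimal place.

Paasche price index uses current-period quantities as weights.
ΣP(Feb 2018)·Q(Feb 2018) = 3.97×114 + 12.45×19 = 452.58 + 236.55 = 689.13
ΣP(Jan 2018)·Q(Feb 2018) = 4.97×114 + 12.15×19 = 566.58 + 230.85 = 797.43
Index = 689.13 / 797.43 × 100 = 86.4189

86.4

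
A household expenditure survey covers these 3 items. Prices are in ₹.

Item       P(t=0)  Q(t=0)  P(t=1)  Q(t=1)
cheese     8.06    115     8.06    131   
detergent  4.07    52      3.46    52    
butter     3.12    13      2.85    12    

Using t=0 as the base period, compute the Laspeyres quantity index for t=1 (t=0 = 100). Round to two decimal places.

Laspeyres quantity index uses base-period prices as weights.
ΣP(t=0)·Q(t=1) = 8.06×131 + 4.07×52 + 3.12×12 = 1055.86 + 211.64 + 37.44 = 1304.94
ΣP(t=0)·Q(t=0) = 8.06×115 + 4.07×52 + 3.12×13 = 926.9 + 211.64 + 40.56 = 1179.1
Index = 1304.94 / 1179.1 × 100 = 110.6725

110.67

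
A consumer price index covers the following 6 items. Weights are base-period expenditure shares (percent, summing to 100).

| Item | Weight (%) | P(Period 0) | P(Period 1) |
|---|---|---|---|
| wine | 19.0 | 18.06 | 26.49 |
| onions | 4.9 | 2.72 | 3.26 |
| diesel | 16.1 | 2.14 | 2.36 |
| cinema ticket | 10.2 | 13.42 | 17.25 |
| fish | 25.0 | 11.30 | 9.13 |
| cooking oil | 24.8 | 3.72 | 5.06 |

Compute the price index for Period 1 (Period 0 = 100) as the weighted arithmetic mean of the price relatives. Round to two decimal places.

118.54

wine: 19.0 × (26.49/18.06) = 19.0 × 1.466777 = 27.8688
onions: 4.9 × (3.26/2.72) = 4.9 × 1.198529 = 5.8728
diesel: 16.1 × (2.36/2.14) = 16.1 × 1.102804 = 17.7551
cinema ticket: 10.2 × (17.25/13.42) = 10.2 × 1.285395 = 13.1110
fish: 25.0 × (9.13/11.30) = 25.0 × 0.807965 = 20.1991
cooking oil: 24.8 × (5.06/3.72) = 24.8 × 1.360215 = 33.7333
Index = Σ wᵢ·(p₁ᵢ/p₀ᵢ) = 27.8688 + 5.8728 + 17.7551 + 13.1110 + 20.1991 + 33.7333 = 118.5402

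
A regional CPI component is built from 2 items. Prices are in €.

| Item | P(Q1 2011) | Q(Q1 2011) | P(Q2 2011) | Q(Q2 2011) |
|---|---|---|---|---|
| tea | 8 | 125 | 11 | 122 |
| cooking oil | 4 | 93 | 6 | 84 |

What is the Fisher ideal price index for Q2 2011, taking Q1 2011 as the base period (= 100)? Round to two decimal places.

Laspeyres component (base-period weights):
ΣP(Q2 2011)Q(Q1 2011) = 11×125 + 6×93 = 1375 + 558 = 1933
ΣP(Q1 2011)Q(Q1 2011) = 8×125 + 4×93 = 1000 + 372 = 1372
L = 1933 / 1372 × 100 = 140.8892
Paasche component (current-period weights):
ΣP(Q2 2011)Q(Q2 2011) = 11×122 + 6×84 = 1342 + 504 = 1846
ΣP(Q1 2011)Q(Q2 2011) = 8×122 + 4×84 = 976 + 336 = 1312
P = 1846 / 1312 × 100 = 140.7012
Fisher = √(L × P) = √(140.8892 × 140.7012) = 140.7952

140.80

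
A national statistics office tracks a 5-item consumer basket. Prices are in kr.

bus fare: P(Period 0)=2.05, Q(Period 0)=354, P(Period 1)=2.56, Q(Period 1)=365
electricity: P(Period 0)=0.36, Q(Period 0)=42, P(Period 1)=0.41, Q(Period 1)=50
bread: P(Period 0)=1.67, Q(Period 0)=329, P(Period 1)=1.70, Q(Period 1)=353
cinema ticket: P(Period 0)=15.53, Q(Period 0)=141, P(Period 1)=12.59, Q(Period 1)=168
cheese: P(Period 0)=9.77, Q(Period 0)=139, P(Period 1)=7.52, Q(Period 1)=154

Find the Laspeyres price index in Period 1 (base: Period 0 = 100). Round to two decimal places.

Laspeyres price index uses base-period quantities as weights.
ΣP(Period 1)·Q(Period 0) = 2.56×354 + 0.41×42 + 1.70×329 + 12.59×141 + 7.52×139 = 906.24 + 17.22 + 559.3 + 1775.19 + 1045.28 = 4303.23
ΣP(Period 0)·Q(Period 0) = 2.05×354 + 0.36×42 + 1.67×329 + 15.53×141 + 9.77×139 = 725.7 + 15.12 + 549.43 + 2189.73 + 1358.03 = 4838.01
Index = 4303.23 / 4838.01 × 100 = 88.9463

88.95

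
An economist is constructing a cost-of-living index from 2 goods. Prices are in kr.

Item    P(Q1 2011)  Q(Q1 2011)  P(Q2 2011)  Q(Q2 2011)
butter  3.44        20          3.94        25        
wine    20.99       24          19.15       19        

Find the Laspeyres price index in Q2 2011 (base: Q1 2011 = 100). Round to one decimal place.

94.0

Laspeyres price index uses base-period quantities as weights.
ΣP(Q2 2011)·Q(Q1 2011) = 3.94×20 + 19.15×24 = 78.8 + 459.6 = 538.4
ΣP(Q1 2011)·Q(Q1 2011) = 3.44×20 + 20.99×24 = 68.8 + 503.76 = 572.56
Index = 538.4 / 572.56 × 100 = 94.0338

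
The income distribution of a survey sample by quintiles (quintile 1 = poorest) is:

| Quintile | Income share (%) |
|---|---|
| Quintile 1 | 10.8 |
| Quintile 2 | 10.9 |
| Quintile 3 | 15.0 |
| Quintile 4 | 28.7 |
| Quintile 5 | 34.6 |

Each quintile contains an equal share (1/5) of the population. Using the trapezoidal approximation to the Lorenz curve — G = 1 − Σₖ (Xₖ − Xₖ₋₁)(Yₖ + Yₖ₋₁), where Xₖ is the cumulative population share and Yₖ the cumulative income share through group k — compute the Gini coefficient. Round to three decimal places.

Cumulative income shares Yₖ: 0.1080, 0.2170, 0.3670, 0.6540, 1.0000
Σ (Xₖ−Xₖ₋₁)(Yₖ+Yₖ₋₁) = (1/5)(0.1080+0.0000) + (1/5)(0.2170+0.1080) + (1/5)(0.3670+0.2170) + (1/5)(0.6540+0.3670) + (1/5)(1.0000+0.6540)
  = 0.0216 + 0.0650 + 0.1168 + 0.2042 + 0.3308 = 0.7384
G = 1 − 0.7384 = 0.2616

0.262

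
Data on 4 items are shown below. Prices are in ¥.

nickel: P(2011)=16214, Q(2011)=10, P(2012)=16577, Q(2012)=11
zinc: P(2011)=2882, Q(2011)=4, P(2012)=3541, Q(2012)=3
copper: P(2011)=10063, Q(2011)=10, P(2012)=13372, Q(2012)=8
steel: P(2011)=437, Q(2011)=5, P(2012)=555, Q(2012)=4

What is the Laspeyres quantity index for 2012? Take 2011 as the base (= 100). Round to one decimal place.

Laspeyres quantity index uses base-period prices as weights.
ΣP(2011)·Q(2012) = 16214×11 + 2882×3 + 10063×8 + 437×4 = 178354 + 8646 + 80504 + 1748 = 269252
ΣP(2011)·Q(2011) = 16214×10 + 2882×4 + 10063×10 + 437×5 = 162140 + 11528 + 100630 + 2185 = 276483
Index = 269252 / 276483 × 100 = 97.3846

97.4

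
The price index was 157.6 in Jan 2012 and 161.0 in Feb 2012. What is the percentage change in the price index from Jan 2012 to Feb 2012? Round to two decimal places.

Change = (161.0 − 157.6) / 157.6 × 100
       = 3.4 / 157.6 × 100 = 2.1574%

2.16%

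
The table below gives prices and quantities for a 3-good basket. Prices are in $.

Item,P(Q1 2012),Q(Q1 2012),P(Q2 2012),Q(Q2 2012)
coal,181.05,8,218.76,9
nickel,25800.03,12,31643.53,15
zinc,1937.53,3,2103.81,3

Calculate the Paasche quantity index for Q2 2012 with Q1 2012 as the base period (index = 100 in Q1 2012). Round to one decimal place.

124.5

Paasche quantity index uses current-period prices as weights.
ΣP(Q2 2012)·Q(Q2 2012) = 218.76×9 + 31643.53×15 + 2103.81×3 = 1968.84 + 474652.95 + 6311.43 = 482933.22
ΣP(Q2 2012)·Q(Q1 2012) = 218.76×8 + 31643.53×12 + 2103.81×3 = 1750.08 + 379722.36 + 6311.43 = 387783.87
Index = 482933.22 / 387783.87 × 100 = 124.5367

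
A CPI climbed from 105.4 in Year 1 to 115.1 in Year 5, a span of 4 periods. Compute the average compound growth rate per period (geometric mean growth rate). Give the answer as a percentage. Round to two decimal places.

Growth factor = (115.1/105.4)^(1/4) = (1.092030)^(1/4) = 1.022254
Growth rate = 1.022254 − 1 = 0.022254 = 2.2254%

2.23%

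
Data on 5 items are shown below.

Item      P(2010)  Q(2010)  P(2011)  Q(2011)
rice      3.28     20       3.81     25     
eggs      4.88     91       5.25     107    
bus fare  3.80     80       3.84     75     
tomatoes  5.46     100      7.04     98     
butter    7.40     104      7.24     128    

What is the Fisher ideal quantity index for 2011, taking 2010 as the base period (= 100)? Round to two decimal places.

110.94

Laspeyres component (base-period weights):
ΣP(2010)Q(2011) = 3.28×25 + 4.88×107 + 3.80×75 + 5.46×98 + 7.40×128 = 82 + 522.16 + 285 + 535.08 + 947.2 = 2371.44
ΣP(2010)Q(2010) = 3.28×20 + 4.88×91 + 3.80×80 + 5.46×100 + 7.40×104 = 65.6 + 444.08 + 304 + 546 + 769.6 = 2129.28
L = 2371.44 / 2129.28 × 100 = 111.3729
Paasche component (current-period weights):
ΣP(2011)Q(2011) = 3.81×25 + 5.25×107 + 3.84×75 + 7.04×98 + 7.24×128 = 95.25 + 561.75 + 288 + 689.92 + 926.72 = 2561.64
ΣP(2011)Q(2010) = 3.81×20 + 5.25×91 + 3.84×80 + 7.04×100 + 7.24×104 = 76.2 + 477.75 + 307.2 + 704 + 752.96 = 2318.11
P = 2561.64 / 2318.11 × 100 = 110.5055
Fisher = √(L × P) = √(111.3729 × 110.5055) = 110.9384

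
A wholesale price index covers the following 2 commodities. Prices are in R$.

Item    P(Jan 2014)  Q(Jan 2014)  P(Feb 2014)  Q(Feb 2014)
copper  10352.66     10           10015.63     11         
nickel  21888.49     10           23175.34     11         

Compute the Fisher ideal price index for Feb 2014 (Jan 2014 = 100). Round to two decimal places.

102.95

Laspeyres component (base-period weights):
ΣP(Feb 2014)Q(Jan 2014) = 10015.63×10 + 23175.34×10 = 100156.3 + 231753.4 = 331909.7
ΣP(Jan 2014)Q(Jan 2014) = 10352.66×10 + 21888.49×10 = 103526.6 + 218884.9 = 322411.5
L = 331909.7 / 322411.5 × 100 = 102.9460
Paasche component (current-period weights):
ΣP(Feb 2014)Q(Feb 2014) = 10015.63×11 + 23175.34×11 = 110171.93 + 254928.74 = 365100.67
ΣP(Jan 2014)Q(Feb 2014) = 10352.66×11 + 21888.49×11 = 113879.26 + 240773.39 = 354652.65
P = 365100.67 / 354652.65 × 100 = 102.9460
Fisher = √(L × P) = √(102.9460 × 102.9460) = 102.9460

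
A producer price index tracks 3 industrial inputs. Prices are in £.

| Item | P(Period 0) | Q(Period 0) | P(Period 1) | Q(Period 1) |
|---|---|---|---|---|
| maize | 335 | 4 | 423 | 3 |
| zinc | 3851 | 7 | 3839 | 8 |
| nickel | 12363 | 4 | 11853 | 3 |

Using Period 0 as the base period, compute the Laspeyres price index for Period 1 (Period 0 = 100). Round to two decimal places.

97.72

Laspeyres price index uses base-period quantities as weights.
ΣP(Period 1)·Q(Period 0) = 423×4 + 3839×7 + 11853×4 = 1692 + 26873 + 47412 = 75977
ΣP(Period 0)·Q(Period 0) = 335×4 + 3851×7 + 12363×4 = 1340 + 26957 + 49452 = 77749
Index = 75977 / 77749 × 100 = 97.7209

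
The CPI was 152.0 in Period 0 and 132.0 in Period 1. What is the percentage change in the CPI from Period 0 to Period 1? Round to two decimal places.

Change = (132.0 − 152.0) / 152.0 × 100
       = -20.0 / 152.0 × 100 = -13.1579%

-13.16%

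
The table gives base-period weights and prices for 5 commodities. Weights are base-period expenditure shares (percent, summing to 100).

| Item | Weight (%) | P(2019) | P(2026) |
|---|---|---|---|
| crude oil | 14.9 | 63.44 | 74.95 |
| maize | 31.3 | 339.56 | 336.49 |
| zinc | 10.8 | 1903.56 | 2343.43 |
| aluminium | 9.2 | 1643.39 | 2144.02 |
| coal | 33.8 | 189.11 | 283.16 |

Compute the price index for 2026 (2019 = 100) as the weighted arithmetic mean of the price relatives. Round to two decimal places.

crude oil: 14.9 × (74.95/63.44) = 14.9 × 1.181431 = 17.6033
maize: 31.3 × (336.49/339.56) = 31.3 × 0.990959 = 31.0170
zinc: 10.8 × (2343.43/1903.56) = 10.8 × 1.231078 = 13.2956
aluminium: 9.2 × (2144.02/1643.39) = 9.2 × 1.304632 = 12.0026
coal: 33.8 × (283.16/189.11) = 33.8 × 1.497330 = 50.6097
Index = Σ wᵢ·(p₁ᵢ/p₀ᵢ) = 17.6033 + 31.0170 + 13.2956 + 12.0026 + 50.6097 = 124.5283

124.53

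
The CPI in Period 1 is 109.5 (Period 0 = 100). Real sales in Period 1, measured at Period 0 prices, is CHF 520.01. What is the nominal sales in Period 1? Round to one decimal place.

569.4

Nominal = Real × (Index/100) = 520.01 × (109.5/100)
        = 520.01 × 1.095 = 569.4109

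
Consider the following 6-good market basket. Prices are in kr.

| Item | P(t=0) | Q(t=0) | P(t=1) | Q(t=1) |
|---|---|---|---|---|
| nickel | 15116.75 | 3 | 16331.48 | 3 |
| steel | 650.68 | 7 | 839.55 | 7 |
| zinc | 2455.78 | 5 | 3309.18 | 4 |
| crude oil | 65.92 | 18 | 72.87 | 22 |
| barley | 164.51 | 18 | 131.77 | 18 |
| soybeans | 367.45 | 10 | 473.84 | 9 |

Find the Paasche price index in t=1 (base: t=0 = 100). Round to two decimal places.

113.20

Paasche price index uses current-period quantities as weights.
ΣP(t=1)·Q(t=1) = 16331.48×3 + 839.55×7 + 3309.18×4 + 72.87×22 + 131.77×18 + 473.84×9 = 48994.44 + 5876.85 + 13236.72 + 1603.14 + 2371.86 + 4264.56 = 76347.57
ΣP(t=0)·Q(t=1) = 15116.75×3 + 650.68×7 + 2455.78×4 + 65.92×22 + 164.51×18 + 367.45×9 = 45350.25 + 4554.76 + 9823.12 + 1450.24 + 2961.18 + 3307.05 = 67446.6
Index = 76347.57 / 67446.6 × 100 = 113.1971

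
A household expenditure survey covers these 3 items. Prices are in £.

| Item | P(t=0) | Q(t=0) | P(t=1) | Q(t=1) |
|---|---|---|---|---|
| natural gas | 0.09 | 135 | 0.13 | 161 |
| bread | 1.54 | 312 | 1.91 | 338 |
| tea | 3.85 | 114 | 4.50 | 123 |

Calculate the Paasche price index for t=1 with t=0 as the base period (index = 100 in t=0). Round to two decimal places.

120.97

Paasche price index uses current-period quantities as weights.
ΣP(t=1)·Q(t=1) = 0.13×161 + 1.91×338 + 4.50×123 = 20.93 + 645.58 + 553.5 = 1220.01
ΣP(t=0)·Q(t=1) = 0.09×161 + 1.54×338 + 3.85×123 = 14.49 + 520.52 + 473.55 = 1008.56
Index = 1220.01 / 1008.56 × 100 = 120.9655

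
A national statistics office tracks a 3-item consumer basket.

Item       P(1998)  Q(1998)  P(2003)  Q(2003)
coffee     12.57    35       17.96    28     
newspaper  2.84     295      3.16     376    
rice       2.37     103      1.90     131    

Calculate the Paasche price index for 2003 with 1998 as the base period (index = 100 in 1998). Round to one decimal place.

Paasche price index uses current-period quantities as weights.
ΣP(2003)·Q(2003) = 17.96×28 + 3.16×376 + 1.90×131 = 502.88 + 1188.16 + 248.9 = 1939.94
ΣP(1998)·Q(2003) = 12.57×28 + 2.84×376 + 2.37×131 = 351.96 + 1067.84 + 310.47 = 1730.27
Index = 1939.94 / 1730.27 × 100 = 112.1178

112.1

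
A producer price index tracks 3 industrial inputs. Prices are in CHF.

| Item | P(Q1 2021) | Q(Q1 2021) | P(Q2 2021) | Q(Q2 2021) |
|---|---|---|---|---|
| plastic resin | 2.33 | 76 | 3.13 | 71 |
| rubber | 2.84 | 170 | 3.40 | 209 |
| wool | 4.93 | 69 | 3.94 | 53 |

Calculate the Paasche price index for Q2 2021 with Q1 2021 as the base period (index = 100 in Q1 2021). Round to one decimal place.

Paasche price index uses current-period quantities as weights.
ΣP(Q2 2021)·Q(Q2 2021) = 3.13×71 + 3.40×209 + 3.94×53 = 222.23 + 710.6 + 208.82 = 1141.65
ΣP(Q1 2021)·Q(Q2 2021) = 2.33×71 + 2.84×209 + 4.93×53 = 165.43 + 593.56 + 261.29 = 1020.28
Index = 1141.65 / 1020.28 × 100 = 111.8958

111.9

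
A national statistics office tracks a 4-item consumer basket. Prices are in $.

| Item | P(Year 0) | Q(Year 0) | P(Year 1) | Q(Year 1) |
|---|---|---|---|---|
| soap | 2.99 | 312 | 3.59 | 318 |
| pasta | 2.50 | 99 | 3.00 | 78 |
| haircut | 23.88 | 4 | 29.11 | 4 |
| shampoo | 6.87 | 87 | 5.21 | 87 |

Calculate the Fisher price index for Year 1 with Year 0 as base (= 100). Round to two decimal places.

105.91

Laspeyres component (base-period weights):
ΣP(Year 1)Q(Year 0) = 3.59×312 + 3.00×99 + 29.11×4 + 5.21×87 = 1120.08 + 297 + 116.44 + 453.27 = 1986.79
ΣP(Year 0)Q(Year 0) = 2.99×312 + 2.50×99 + 23.88×4 + 6.87×87 = 932.88 + 247.5 + 95.52 + 597.69 = 1873.59
L = 1986.79 / 1873.59 × 100 = 106.0419
Paasche component (current-period weights):
ΣP(Year 1)Q(Year 1) = 3.59×318 + 3.00×78 + 29.11×4 + 5.21×87 = 1141.62 + 234 + 116.44 + 453.27 = 1945.33
ΣP(Year 0)Q(Year 1) = 2.99×318 + 2.50×78 + 23.88×4 + 6.87×87 = 950.82 + 195 + 95.52 + 597.69 = 1839.03
P = 1945.33 / 1839.03 × 100 = 105.7802
Fisher = √(L × P) = √(106.0419 × 105.7802) = 105.9110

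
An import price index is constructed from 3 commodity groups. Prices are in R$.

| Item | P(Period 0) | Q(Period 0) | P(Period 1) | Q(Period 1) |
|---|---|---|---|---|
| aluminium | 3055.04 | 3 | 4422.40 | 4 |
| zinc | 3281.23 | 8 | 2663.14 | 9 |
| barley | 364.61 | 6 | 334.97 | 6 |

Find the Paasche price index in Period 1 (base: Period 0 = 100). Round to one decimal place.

Paasche price index uses current-period quantities as weights.
ΣP(Period 1)·Q(Period 1) = 4422.40×4 + 2663.14×9 + 334.97×6 = 17689.6 + 23968.26 + 2009.82 = 43667.68
ΣP(Period 0)·Q(Period 1) = 3055.04×4 + 3281.23×9 + 364.61×6 = 12220.16 + 29531.07 + 2187.66 = 43938.89
Index = 43667.68 / 43938.89 × 100 = 99.3828

99.4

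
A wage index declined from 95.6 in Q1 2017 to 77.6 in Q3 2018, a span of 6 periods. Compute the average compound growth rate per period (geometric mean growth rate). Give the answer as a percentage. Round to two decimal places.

-3.42%

Growth factor = (77.6/95.6)^(1/6) = (0.811715)^(1/6) = 0.965830
Growth rate = 0.965830 − 1 = -0.034170 = -3.4170%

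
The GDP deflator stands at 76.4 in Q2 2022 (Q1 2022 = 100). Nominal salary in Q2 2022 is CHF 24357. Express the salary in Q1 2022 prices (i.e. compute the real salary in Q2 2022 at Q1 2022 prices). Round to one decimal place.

31880.9

Real = Nominal ÷ (Index/100) = 24357 ÷ (76.4/100)
     = 24357 ÷ 0.764 = 31880.8901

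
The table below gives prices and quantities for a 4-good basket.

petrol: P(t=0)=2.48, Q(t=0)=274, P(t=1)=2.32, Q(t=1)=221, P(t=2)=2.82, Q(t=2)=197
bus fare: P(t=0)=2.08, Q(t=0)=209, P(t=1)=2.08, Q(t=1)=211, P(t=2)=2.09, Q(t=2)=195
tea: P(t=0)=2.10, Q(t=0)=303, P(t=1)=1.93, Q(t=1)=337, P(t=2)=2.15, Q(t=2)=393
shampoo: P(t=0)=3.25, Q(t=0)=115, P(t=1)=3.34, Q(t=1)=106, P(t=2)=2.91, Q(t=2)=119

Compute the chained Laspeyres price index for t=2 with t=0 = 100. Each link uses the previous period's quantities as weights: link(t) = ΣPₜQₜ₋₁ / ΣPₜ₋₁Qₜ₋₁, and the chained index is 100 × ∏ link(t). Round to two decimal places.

Link t=0→t=1:
ΣP(t=1)Q(t=0) = 2.32×274 + 2.08×209 + 1.93×303 + 3.34×115 = 635.68 + 434.72 + 584.79 + 384.1 = 2039.29
ΣP(t=0)Q(t=0) = 2.48×274 + 2.08×209 + 2.10×303 + 3.25×115 = 679.52 + 434.72 + 636.3 + 373.75 = 2124.29
link = 2039.29/2124.29 = 0.959987
Link t=1→t=2:
ΣP(t=2)Q(t=1) = 2.82×221 + 2.09×211 + 2.15×337 + 2.91×106 = 623.22 + 440.99 + 724.55 + 308.46 = 2097.22
ΣP(t=1)Q(t=1) = 2.32×221 + 2.08×211 + 1.93×337 + 3.34×106 = 512.72 + 438.88 + 650.41 + 354.04 = 1956.05
link = 2097.22/1956.05 = 1.072171
Chained index = 100 × 0.959987 × 1.072171 = 102.9270

102.93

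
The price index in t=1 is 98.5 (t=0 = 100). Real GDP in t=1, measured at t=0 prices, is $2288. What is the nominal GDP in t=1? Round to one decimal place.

2253.7

Nominal = Real × (Index/100) = 2288 × (98.5/100)
        = 2288 × 0.985 = 2253.6800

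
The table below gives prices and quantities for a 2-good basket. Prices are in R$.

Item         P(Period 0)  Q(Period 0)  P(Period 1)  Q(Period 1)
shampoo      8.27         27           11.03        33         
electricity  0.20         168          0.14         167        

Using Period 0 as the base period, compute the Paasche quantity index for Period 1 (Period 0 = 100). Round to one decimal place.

120.6

Paasche quantity index uses current-period prices as weights.
ΣP(Period 1)·Q(Period 1) = 11.03×33 + 0.14×167 = 363.99 + 23.38 = 387.37
ΣP(Period 1)·Q(Period 0) = 11.03×27 + 0.14×168 = 297.81 + 23.52 = 321.33
Index = 387.37 / 321.33 × 100 = 120.5521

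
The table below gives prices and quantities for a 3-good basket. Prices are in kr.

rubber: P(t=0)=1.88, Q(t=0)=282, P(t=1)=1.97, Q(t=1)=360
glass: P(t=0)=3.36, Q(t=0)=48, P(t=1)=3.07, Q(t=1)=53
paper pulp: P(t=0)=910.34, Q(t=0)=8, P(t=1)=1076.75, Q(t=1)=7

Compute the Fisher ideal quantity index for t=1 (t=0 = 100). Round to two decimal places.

Laspeyres component (base-period weights):
ΣP(t=0)Q(t=1) = 1.88×360 + 3.36×53 + 910.34×7 = 676.8 + 178.08 + 6372.38 = 7227.26
ΣP(t=0)Q(t=0) = 1.88×282 + 3.36×48 + 910.34×8 = 530.16 + 161.28 + 7282.72 = 7974.16
L = 7227.26 / 7974.16 × 100 = 90.6335
Paasche component (current-period weights):
ΣP(t=1)Q(t=1) = 1.97×360 + 3.07×53 + 1076.75×7 = 709.2 + 162.71 + 7537.25 = 8409.16
ΣP(t=1)Q(t=0) = 1.97×282 + 3.07×48 + 1076.75×8 = 555.54 + 147.36 + 8614 = 9316.9
P = 8409.16 / 9316.9 × 100 = 90.2571
Fisher = √(L × P) = √(90.6335 × 90.2571) = 90.4451

90.45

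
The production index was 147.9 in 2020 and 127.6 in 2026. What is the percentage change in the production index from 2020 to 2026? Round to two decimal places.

-13.73%

Change = (127.6 − 147.9) / 147.9 × 100
       = -20.3 / 147.9 × 100 = -13.7255%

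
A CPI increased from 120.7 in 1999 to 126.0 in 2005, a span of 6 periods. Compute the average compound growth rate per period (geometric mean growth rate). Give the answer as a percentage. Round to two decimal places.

0.72%

Growth factor = (126.0/120.7)^(1/6) = (1.043911)^(1/6) = 1.007188
Growth rate = 1.007188 − 1 = 0.007188 = 0.7188%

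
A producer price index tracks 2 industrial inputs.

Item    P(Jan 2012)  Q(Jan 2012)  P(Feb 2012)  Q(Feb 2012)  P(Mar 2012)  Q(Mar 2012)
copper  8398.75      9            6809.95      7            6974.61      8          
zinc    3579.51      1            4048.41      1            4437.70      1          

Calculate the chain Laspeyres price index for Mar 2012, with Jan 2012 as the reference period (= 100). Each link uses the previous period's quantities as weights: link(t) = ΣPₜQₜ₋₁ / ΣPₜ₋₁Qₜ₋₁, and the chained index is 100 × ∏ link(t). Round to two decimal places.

Link Jan 2012→Feb 2012:
ΣP(Feb 2012)Q(Jan 2012) = 6809.95×9 + 4048.41×1 = 61289.55 + 4048.41 = 65337.96
ΣP(Jan 2012)Q(Jan 2012) = 8398.75×9 + 3579.51×1 = 75588.75 + 3579.51 = 79168.26
link = 65337.96/79168.26 = 0.825305
Link Feb 2012→Mar 2012:
ΣP(Mar 2012)Q(Feb 2012) = 6974.61×7 + 4437.70×1 = 48822.27 + 4437.7 = 53259.97
ΣP(Feb 2012)Q(Feb 2012) = 6809.95×7 + 4048.41×1 = 47669.65 + 4048.41 = 51718.06
link = 53259.97/51718.06 = 1.029814
Chained index = 100 × 0.825305 × 1.029814 = 84.9910

84.99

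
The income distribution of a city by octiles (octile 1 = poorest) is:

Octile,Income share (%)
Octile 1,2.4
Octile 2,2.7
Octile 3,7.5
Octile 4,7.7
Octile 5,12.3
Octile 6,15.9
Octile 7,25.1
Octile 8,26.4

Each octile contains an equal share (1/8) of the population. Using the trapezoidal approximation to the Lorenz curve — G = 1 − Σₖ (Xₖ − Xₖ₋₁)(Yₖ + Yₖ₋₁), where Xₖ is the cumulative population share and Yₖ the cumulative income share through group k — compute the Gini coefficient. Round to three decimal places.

Cumulative income shares Yₖ: 0.0240, 0.0510, 0.1260, 0.2030, 0.3260, 0.4850, 0.7360, 1.0000
Σ (Xₖ−Xₖ₋₁)(Yₖ+Yₖ₋₁) = (1/8)(0.0240+0.0000) + (1/8)(0.0510+0.0240) + (1/8)(0.1260+0.0510) + (1/8)(0.2030+0.1260) + (1/8)(0.3260+0.2030) + (1/8)(0.4850+0.3260) + (1/8)(0.7360+0.4850) + (1/8)(1.0000+0.7360)
  = 0.0030 + 0.0094 + 0.0221 + 0.0411 + 0.0661 + 0.1014 + 0.1526 + 0.2170 = 0.6128
G = 1 − 0.6128 = 0.3872

0.387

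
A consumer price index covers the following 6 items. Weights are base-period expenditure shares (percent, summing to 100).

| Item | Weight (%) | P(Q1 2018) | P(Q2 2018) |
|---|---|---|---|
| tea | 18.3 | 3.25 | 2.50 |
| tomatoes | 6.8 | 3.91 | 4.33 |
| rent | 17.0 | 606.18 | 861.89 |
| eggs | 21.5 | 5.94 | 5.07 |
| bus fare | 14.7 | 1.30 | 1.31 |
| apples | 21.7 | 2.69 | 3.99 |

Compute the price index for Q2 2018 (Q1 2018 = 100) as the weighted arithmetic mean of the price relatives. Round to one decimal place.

111.1

tea: 18.3 × (2.50/3.25) = 18.3 × 0.769231 = 14.0769
tomatoes: 6.8 × (4.33/3.91) = 6.8 × 1.107417 = 7.5304
rent: 17.0 × (861.89/606.18) = 17.0 × 1.421838 = 24.1713
eggs: 21.5 × (5.07/5.94) = 21.5 × 0.853535 = 18.3510
bus fare: 14.7 × (1.31/1.30) = 14.7 × 1.007692 = 14.8131
apples: 21.7 × (3.99/2.69) = 21.7 × 1.483271 = 32.1870
Index = Σ wᵢ·(p₁ᵢ/p₀ᵢ) = 14.0769 + 7.5304 + 24.1713 + 18.3510 + 14.8131 + 32.1870 = 111.1297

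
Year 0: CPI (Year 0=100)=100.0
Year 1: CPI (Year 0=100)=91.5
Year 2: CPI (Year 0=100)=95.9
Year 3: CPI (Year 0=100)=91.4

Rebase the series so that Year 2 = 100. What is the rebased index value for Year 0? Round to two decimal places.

Rebased(Year 0) = 100.0 / 95.9 × 100 = 104.2753

104.28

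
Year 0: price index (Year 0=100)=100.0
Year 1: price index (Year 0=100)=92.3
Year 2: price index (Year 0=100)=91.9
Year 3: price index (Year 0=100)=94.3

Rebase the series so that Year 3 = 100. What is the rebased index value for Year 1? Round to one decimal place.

Rebased(Year 1) = 92.3 / 94.3 × 100 = 97.8791

97.9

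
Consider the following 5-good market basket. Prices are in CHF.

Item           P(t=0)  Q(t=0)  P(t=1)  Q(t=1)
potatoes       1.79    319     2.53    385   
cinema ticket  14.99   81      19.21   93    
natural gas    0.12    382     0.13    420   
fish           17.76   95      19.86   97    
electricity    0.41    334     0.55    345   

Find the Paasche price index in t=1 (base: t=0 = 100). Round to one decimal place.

Paasche price index uses current-period quantities as weights.
ΣP(t=1)·Q(t=1) = 2.53×385 + 19.21×93 + 0.13×420 + 19.86×97 + 0.55×345 = 974.05 + 1786.53 + 54.6 + 1926.42 + 189.75 = 4931.35
ΣP(t=0)·Q(t=1) = 1.79×385 + 14.99×93 + 0.12×420 + 17.76×97 + 0.41×345 = 689.15 + 1394.07 + 50.4 + 1722.72 + 141.45 = 3997.79
Index = 4931.35 / 3997.79 × 100 = 123.3519

123.4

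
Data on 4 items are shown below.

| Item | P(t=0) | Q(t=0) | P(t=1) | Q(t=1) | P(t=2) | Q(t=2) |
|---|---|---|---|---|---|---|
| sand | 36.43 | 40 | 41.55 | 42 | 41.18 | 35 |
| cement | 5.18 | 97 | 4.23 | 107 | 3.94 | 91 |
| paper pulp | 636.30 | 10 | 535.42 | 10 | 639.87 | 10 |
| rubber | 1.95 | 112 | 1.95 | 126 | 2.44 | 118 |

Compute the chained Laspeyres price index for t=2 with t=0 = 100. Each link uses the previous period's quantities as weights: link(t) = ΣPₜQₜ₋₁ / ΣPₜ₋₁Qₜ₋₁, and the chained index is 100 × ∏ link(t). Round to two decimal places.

101.67

Link t=0→t=1:
ΣP(t=1)Q(t=0) = 41.55×40 + 4.23×97 + 535.42×10 + 1.95×112 = 1662 + 410.31 + 5354.2 + 218.4 = 7644.91
ΣP(t=0)Q(t=0) = 36.43×40 + 5.18×97 + 636.30×10 + 1.95×112 = 1457.2 + 502.46 + 6363 + 218.4 = 8541.06
link = 7644.91/8541.06 = 0.895077
Link t=1→t=2:
ΣP(t=2)Q(t=1) = 41.18×42 + 3.94×107 + 639.87×10 + 2.44×126 = 1729.56 + 421.58 + 6398.7 + 307.44 = 8857.28
ΣP(t=1)Q(t=1) = 41.55×42 + 4.23×107 + 535.42×10 + 1.95×126 = 1745.1 + 452.61 + 5354.2 + 245.7 = 7797.61
link = 8857.28/7797.61 = 1.135897
Chained index = 100 × 0.895077 × 1.135897 = 101.6716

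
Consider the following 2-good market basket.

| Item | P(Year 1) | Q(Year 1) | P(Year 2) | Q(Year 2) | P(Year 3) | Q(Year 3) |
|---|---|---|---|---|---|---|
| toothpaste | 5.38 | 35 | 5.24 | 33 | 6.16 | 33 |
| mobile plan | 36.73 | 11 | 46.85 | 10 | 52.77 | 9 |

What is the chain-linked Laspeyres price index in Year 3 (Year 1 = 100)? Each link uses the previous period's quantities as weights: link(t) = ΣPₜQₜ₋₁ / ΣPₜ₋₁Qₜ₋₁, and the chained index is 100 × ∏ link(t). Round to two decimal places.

134.44

Link Year 1→Year 2:
ΣP(Year 2)Q(Year 1) = 5.24×35 + 46.85×11 = 183.4 + 515.35 = 698.75
ΣP(Year 1)Q(Year 1) = 5.38×35 + 36.73×11 = 188.3 + 404.03 = 592.33
link = 698.75/592.33 = 1.179663
Link Year 2→Year 3:
ΣP(Year 3)Q(Year 2) = 6.16×33 + 52.77×10 = 203.28 + 527.7 = 730.98
ΣP(Year 2)Q(Year 2) = 5.24×33 + 46.85×10 = 172.92 + 468.5 = 641.42
link = 730.98/641.42 = 1.139628
Chained index = 100 × 1.179663 × 1.139628 = 134.4377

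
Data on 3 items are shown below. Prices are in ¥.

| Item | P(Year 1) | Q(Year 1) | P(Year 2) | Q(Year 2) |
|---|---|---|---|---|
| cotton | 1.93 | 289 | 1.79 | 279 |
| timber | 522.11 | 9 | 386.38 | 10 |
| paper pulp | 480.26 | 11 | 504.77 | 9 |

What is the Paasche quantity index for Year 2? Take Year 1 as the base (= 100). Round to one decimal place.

Paasche quantity index uses current-period prices as weights.
ΣP(Year 2)·Q(Year 2) = 1.79×279 + 386.38×10 + 504.77×9 = 499.41 + 3863.8 + 4542.93 = 8906.14
ΣP(Year 2)·Q(Year 1) = 1.79×289 + 386.38×9 + 504.77×11 = 517.31 + 3477.42 + 5552.47 = 9547.2
Index = 8906.14 / 9547.2 × 100 = 93.2854

93.3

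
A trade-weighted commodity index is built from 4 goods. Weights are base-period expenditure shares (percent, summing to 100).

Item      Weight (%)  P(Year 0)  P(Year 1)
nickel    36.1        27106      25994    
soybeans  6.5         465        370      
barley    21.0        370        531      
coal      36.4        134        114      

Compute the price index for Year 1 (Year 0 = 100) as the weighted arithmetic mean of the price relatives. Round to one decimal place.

100.9

nickel: 36.1 × (25994/27106) = 36.1 × 0.958976 = 34.6190
soybeans: 6.5 × (370/465) = 6.5 × 0.795699 = 5.1720
barley: 21.0 × (531/370) = 21.0 × 1.435135 = 30.1378
coal: 36.4 × (114/134) = 36.4 × 0.850746 = 30.9672
Index = Σ wᵢ·(p₁ᵢ/p₀ᵢ) = 34.6190 + 5.1720 + 30.1378 + 30.9672 = 100.8961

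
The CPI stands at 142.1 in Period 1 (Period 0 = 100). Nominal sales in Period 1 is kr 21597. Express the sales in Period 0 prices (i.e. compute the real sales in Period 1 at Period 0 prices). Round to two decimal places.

15198.45

Real = Nominal ÷ (Index/100) = 21597 ÷ (142.1/100)
     = 21597 ÷ 1.421 = 15198.4518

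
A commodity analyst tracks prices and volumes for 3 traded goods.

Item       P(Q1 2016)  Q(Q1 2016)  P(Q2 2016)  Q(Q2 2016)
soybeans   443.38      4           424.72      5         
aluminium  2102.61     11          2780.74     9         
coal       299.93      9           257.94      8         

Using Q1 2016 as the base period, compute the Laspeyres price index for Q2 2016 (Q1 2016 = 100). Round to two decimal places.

125.39

Laspeyres price index uses base-period quantities as weights.
ΣP(Q2 2016)·Q(Q1 2016) = 424.72×4 + 2780.74×11 + 257.94×9 = 1698.88 + 30588.14 + 2321.46 = 34608.48
ΣP(Q1 2016)·Q(Q1 2016) = 443.38×4 + 2102.61×11 + 299.93×9 = 1773.52 + 23128.71 + 2699.37 = 27601.6
Index = 34608.48 / 27601.6 × 100 = 125.3858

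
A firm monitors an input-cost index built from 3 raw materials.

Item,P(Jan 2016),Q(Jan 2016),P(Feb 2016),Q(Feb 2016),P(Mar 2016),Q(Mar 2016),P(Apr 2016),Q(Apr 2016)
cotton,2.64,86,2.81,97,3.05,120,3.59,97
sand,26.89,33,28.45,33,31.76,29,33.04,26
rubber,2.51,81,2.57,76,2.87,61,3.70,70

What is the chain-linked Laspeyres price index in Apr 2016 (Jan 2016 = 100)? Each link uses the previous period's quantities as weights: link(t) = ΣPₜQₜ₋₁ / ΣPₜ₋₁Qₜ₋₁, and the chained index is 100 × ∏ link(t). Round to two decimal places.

129.23

Link Jan 2016→Feb 2016:
ΣP(Feb 2016)Q(Jan 2016) = 2.81×86 + 28.45×33 + 2.57×81 = 241.66 + 938.85 + 208.17 = 1388.68
ΣP(Jan 2016)Q(Jan 2016) = 2.64×86 + 26.89×33 + 2.51×81 = 227.04 + 887.37 + 203.31 = 1317.72
link = 1388.68/1317.72 = 1.053851
Link Feb 2016→Mar 2016:
ΣP(Mar 2016)Q(Feb 2016) = 3.05×97 + 31.76×33 + 2.87×76 = 295.85 + 1048.08 + 218.12 = 1562.05
ΣP(Feb 2016)Q(Feb 2016) = 2.81×97 + 28.45×33 + 2.57×76 = 272.57 + 938.85 + 195.32 = 1406.74
link = 1562.05/1406.74 = 1.110404
Link Mar 2016→Apr 2016:
ΣP(Apr 2016)Q(Mar 2016) = 3.59×120 + 33.04×29 + 3.70×61 = 430.8 + 958.16 + 225.7 = 1614.66
ΣP(Mar 2016)Q(Mar 2016) = 3.05×120 + 31.76×29 + 2.87×61 = 366 + 921.04 + 175.07 = 1462.11
link = 1614.66/1462.11 = 1.104336
Chained index = 100 × 1.053851 × 1.110404 × 1.104336 = 129.2294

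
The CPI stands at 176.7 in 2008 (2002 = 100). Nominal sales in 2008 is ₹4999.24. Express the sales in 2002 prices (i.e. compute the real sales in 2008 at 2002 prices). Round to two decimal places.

Real = Nominal ÷ (Index/100) = 4999.24 ÷ (176.7/100)
     = 4999.24 ÷ 1.767 = 2829.2247

2829.22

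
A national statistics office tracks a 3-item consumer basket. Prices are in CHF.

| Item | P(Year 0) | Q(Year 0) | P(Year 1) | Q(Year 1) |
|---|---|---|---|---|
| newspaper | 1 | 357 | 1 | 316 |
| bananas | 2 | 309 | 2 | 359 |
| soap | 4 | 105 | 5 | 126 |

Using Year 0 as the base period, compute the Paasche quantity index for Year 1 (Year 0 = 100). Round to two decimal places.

110.93

Paasche quantity index uses current-period prices as weights.
ΣP(Year 1)·Q(Year 1) = 1×316 + 2×359 + 5×126 = 316 + 718 + 630 = 1664
ΣP(Year 1)·Q(Year 0) = 1×357 + 2×309 + 5×105 = 357 + 618 + 525 = 1500
Index = 1664 / 1500 × 100 = 110.9333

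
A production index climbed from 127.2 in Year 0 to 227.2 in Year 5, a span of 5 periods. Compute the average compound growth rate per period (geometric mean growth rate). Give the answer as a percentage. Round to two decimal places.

Growth factor = (227.2/127.2)^(1/5) = (1.786164)^(1/5) = 1.123012
Growth rate = 1.123012 − 1 = 0.123012 = 12.3012%

12.30%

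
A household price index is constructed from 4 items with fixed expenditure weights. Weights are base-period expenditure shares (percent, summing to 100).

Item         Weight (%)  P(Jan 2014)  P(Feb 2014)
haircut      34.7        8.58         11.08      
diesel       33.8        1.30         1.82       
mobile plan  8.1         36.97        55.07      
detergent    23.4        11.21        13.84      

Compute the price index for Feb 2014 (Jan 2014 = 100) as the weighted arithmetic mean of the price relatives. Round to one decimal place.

haircut: 34.7 × (11.08/8.58) = 34.7 × 1.291375 = 44.8107
diesel: 33.8 × (1.82/1.30) = 33.8 × 1.400000 = 47.3200
mobile plan: 8.1 × (55.07/36.97) = 8.1 × 1.489586 = 12.0656
detergent: 23.4 × (13.84/11.21) = 23.4 × 1.234612 = 28.8899
Index = Σ wᵢ·(p₁ᵢ/p₀ᵢ) = 44.8107 + 47.3200 + 12.0656 + 28.8899 = 133.0863

133.1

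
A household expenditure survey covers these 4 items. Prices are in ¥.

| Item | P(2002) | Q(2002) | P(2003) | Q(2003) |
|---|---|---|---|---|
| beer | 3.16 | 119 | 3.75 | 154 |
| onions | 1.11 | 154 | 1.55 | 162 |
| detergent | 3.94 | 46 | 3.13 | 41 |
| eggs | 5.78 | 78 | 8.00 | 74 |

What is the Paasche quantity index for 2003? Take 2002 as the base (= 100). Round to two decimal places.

Paasche quantity index uses current-period prices as weights.
ΣP(2003)·Q(2003) = 3.75×154 + 1.55×162 + 3.13×41 + 8.00×74 = 577.5 + 251.1 + 128.33 + 592 = 1548.93
ΣP(2003)·Q(2002) = 3.75×119 + 1.55×154 + 3.13×46 + 8.00×78 = 446.25 + 238.7 + 143.98 + 624 = 1452.93
Index = 1548.93 / 1452.93 × 100 = 106.6073

106.61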